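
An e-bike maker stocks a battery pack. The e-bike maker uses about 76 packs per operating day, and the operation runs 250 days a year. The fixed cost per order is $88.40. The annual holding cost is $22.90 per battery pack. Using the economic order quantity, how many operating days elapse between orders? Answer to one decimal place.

Annual demand D = 76 × 250 = 19,000.
Q* = √(2DS/H) = √(2 × 19,000 × 88.4 / 22.9) ≈ 383.00.
Cycle time = Q*/D × 250 = 383.00 / 19,000 × 250 ≈ 5.039 days.

T ≈ 5.0 days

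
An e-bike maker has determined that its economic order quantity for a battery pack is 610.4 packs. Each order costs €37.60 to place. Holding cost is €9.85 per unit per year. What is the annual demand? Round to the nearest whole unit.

D ≈ 48,803 packs per year

Invert the EOQ relation Q*² = 2DS/H.
From Q* = √(2DS/H): D = Q*²H / (2S) = 610.4² × 9.85 / (2 × 37.6) = 48803.103.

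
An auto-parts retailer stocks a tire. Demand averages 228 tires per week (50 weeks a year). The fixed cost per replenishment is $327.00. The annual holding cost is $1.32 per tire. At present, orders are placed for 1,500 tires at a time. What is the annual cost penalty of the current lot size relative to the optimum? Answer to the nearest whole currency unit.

Extra cost ≈ $338 per year

Annual demand D = 228 × 50 = 11,400.
EOQ = √(2DS/H) = √(2 × 11,400 × 327 / 1.32) ≈ 2376.59.
Cost at Q* = (D/Q*)S + (Q*/2)H = √(2DSH) ≈ $3,137.10.
Cost at Q = 1,500: (11,400/1,500)×327 + (1,500/2)×1.32 = $2,485.20 + $990.00 = $3,475.20.
Excess = $3,475.20 − $3,137.10 = $338.10.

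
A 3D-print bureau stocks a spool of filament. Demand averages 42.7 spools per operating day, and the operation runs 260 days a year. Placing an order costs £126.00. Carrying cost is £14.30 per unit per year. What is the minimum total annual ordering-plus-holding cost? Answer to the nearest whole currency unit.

Annual demand D = 42.7 × 260 = 11,102.
The optimal lot size = √(2DS/H) = √(2 × 11,102 × 126 / 14.3) ≈ 442.32.
At Q*, ordering cost (D/Q*)S equals holding cost (Q*/2)H, each = √(DSH/2).
Minimum total = √(2DSH) = √(2 × 11,102 × 126 × 14.3) ≈ 6325.122.

TC* ≈ £6,325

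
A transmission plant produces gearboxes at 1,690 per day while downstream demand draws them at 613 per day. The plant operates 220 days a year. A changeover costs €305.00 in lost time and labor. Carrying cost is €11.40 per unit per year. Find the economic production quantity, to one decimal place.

Annual demand D = 613 × 220 = 134,860.
Production build-up factor (1 − d/p) = 1 − 613/1,690 = 0.6373.
Q* = √(2DS / (H(1 − d/p))) = √(2 × 134,860 × 305 / (11.4 × 0.6373)).
= √(82,264,600 / 7.265) ≈ 3365.035.

Q* ≈ 3,365.0 gearboxes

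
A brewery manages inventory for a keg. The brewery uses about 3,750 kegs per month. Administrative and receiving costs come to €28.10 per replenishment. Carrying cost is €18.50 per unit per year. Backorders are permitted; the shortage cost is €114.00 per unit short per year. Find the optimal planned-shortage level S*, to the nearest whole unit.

S* ≈ 56 kegs

Annual demand D = 3,750 × 12 = 45,000.
With planned backorders, Q* = √(2DS/H) · √((H+B)/B).
√(2DS/H) = √(2 × 45,000 × 28.1 / 18.5) = 369.733.
√((H+B)/B) = √((18.5+114)/114) = 1.0781.
Q* ≈ 398.606.
S* = Q* · H/(H+B) = 398.606 × 18.5/132.5 ≈ 55.654.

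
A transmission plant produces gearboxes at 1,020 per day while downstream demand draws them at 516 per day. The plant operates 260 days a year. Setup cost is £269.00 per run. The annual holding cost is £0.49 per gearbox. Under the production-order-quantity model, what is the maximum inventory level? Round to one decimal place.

Annual demand D = 516 × 260 = 134,160.
Production build-up factor (1 − d/p) = 1 − 516/1,020 = 0.4941.
Q* = √(2DS / (H(1 − d/p))) = √(2 × 134,160 × 269 / (0.49 × 0.4941)).
= √(72,178,080 / 0.2421) ≈ 17265.909.
Maximum inventory = Q*(1 − d/p) = 17265.909 × 0.4941 ≈ 8531.390.

I_max ≈ 8,531.4 gearboxes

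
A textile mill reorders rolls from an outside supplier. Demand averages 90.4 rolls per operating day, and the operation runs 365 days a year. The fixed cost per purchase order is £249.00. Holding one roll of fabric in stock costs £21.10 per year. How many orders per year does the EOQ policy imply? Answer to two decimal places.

Annual demand D = 90.4 × 365 = 32,996.
EOQ = √(2DS/H) = √(2 × 32,996 × 249 / 21.1) ≈ 882.48.
Orders per year = D / Q* = 32,996 / 882.48 ≈ 37.390.

N ≈ 37.39 orders per year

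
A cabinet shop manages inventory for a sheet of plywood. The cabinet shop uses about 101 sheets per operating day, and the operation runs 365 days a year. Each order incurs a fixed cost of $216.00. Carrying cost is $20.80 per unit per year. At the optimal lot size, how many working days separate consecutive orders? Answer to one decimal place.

Annual demand D = 101 × 365 = 36,865.
Q* = √(2DS/H) = √(2 × 36,865 × 216 / 20.8) ≈ 875.02.
Cycle time = Q*/D × 365 = 875.02 / 36,865 × 365 ≈ 8.664 days.

T ≈ 8.7 days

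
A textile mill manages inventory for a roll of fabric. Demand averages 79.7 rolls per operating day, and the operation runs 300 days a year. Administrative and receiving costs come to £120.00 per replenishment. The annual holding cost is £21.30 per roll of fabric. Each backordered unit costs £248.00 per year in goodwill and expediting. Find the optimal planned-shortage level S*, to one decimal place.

S* ≈ 42.8 rolls

Annual demand D = 79.7 × 300 = 23,910.
With planned backorders, Q* = √(2DS/H) · √((H+B)/B).
√(2DS/H) = √(2 × 23,910 × 120 / 21.3) = 519.046.
√((H+B)/B) = √((21.3+248)/248) = 1.0421.
Q* ≈ 540.876.
S* = Q* · H/(H+B) = 540.876 × 21.3/269.3 ≈ 42.780.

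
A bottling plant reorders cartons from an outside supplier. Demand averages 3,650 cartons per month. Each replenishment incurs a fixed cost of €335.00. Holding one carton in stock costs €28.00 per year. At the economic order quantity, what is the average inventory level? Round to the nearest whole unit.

Average inventory ≈ 512 cartons

Annual demand D = 3,650 × 12 = 43,800.
Q* = √(2DS/H) = √(2 × 43,800 × 335 / 28) ≈ 1023.75.
Average inventory = Q*/2 ≈ 1023.75 / 2 = 511.877.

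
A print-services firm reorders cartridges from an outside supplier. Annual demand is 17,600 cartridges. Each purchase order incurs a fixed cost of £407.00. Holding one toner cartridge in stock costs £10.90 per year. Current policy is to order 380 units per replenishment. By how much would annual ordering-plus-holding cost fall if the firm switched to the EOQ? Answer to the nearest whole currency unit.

EOQ = √(2DS/H) = √(2 × 17,600 × 407 / 10.9) ≈ 1146.45.
Cost at Q* = (D/Q*)S + (Q*/2)H = √(2DSH) ≈ £12,496.31.
Cost at Q = 380: (17,600/380)×407 + (380/2)×10.9 = £18,850.53 + £2,071.00 = £20,921.53.
Excess = £20,921.53 − £12,496.31 = £8,425.22.

Extra cost ≈ £8,425 per year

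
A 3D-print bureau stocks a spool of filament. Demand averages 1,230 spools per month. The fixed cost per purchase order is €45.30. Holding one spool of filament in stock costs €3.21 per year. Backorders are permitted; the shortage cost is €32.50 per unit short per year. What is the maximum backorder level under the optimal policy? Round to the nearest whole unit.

Annual demand D = 1,230 × 12 = 14,760.
With planned backorders, Q* = √(2DS/H) · √((H+B)/B).
√(2DS/H) = √(2 × 14,760 × 45.3 / 3.21) = 645.438.
√((H+B)/B) = √((3.21+32.5)/32.5) = 1.0482.
Q* ≈ 676.563.
S* = Q* · H/(H+B) = 676.563 × 3.21/35.71 ≈ 60.817.

S* ≈ 61 spools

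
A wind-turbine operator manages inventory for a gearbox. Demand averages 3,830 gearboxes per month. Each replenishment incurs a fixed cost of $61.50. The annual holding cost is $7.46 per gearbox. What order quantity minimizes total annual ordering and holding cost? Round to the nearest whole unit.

Annual demand D = 3,830 × 12 = 45,960.
EOQ = √(2DS / H) = √(2 × 45,960 × 61.5 / 7.46).
= √(5,653,080 / 7.46) = √757,785.5228 ≈ 870.509.

Q* ≈ 871 gearboxes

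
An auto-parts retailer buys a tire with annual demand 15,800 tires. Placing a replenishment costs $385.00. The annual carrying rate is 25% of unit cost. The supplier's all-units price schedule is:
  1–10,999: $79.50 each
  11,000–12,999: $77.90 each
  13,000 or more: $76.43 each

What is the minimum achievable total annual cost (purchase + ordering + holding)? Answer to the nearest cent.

TC* ≈ $1,271,649.90

Holding cost per unit per year at price C is H = 0.25·C.
Evaluate total cost at each tier's feasible EOQ or, if the EOQ is below the tier, at the tier's minimum quantity.
EOQ at $79.50 = 782.4 (feasible in tier 1): TC = 15,800×$79.50 + (15,800/782.4)×385 + (782.4/2)×0.25×$79.50 = $1,271,649.90.
EOQ at $77.90 = 790.4 < 11000, so use break Q=11000: TC = 15,800×$77.90 + (15,800/11000.0)×385 + (11000.0/2)×0.25×$77.90 = $1,338,485.50.
EOQ at $76.43 = 797.9 < 13000, so use break Q=13000: TC = 15,800×$76.43 + (15,800/13000.0)×385 + (13000.0/2)×0.25×$76.43 = $1,332,260.67.
Lowest total cost among the candidates is at Q = 782.4.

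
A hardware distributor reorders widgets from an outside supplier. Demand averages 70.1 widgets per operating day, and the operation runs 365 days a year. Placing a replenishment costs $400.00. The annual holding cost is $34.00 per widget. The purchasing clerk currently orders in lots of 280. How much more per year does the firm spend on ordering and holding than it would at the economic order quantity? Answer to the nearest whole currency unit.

Annual demand D = 70.1 × 365 = 25,586.5.
EOQ = √(2DS/H) = √(2 × 25,586.5 × 400 / 34) ≈ 775.91.
Cost at Q* = (D/Q*)S + (Q*/2)H = √(2DSH) ≈ $26,380.92.
Cost at Q = 280: (25,586.5/280)×400 + (280/2)×34 = $36,552.14 + $4,760.00 = $41,312.14.
Excess = $41,312.14 − $26,380.92 = $14,931.23.

Extra cost ≈ $14,931 per year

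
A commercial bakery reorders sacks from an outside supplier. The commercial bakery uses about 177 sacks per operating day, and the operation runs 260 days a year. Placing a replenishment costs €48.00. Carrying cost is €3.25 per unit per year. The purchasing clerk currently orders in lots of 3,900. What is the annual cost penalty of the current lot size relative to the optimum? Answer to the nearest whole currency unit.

Annual demand D = 177 × 260 = 46,020.
EOQ = √(2DS/H) = √(2 × 46,020 × 48 / 3.25) ≈ 1165.92.
Cost at Q* = (D/Q*)S + (Q*/2)H = √(2DSH) ≈ €3,789.23.
Cost at Q = 3,900: (46,020/3,900)×48 + (3,900/2)×3.25 = €566.40 + €6,337.50 = €6,903.90.
Excess = €6,903.90 − €3,789.23 = €3,114.67.

Extra cost ≈ €3,115 per year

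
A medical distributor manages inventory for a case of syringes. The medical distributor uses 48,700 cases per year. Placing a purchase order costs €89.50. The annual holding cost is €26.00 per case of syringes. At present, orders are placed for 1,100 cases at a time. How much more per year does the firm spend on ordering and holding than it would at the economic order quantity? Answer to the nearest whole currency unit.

Extra cost ≈ €3,208 per year

EOQ = √(2DS/H) = √(2 × 48,700 × 89.5 / 26) ≈ 579.03.
Cost at Q* = (D/Q*)S + (Q*/2)H = √(2DSH) ≈ €15,054.89.
Cost at Q = 1,100: (48,700/1,100)×89.5 + (1,100/2)×26 = €3,962.41 + €14,300.00 = €18,262.41.
Excess = €18,262.41 − €15,054.89 = €3,207.52.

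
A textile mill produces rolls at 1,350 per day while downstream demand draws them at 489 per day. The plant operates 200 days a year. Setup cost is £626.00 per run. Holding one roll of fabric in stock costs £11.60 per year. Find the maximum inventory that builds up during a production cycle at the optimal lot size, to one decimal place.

Annual demand D = 489 × 200 = 97,800.
Production build-up factor (1 − d/p) = 1 − 489/1,350 = 0.6378.
Q* = √(2DS / (H(1 − d/p))) = √(2 × 97,800 × 626 / (11.6 × 0.6378)).
= √(122,445,600 / 7.3982) ≈ 4068.253.
Maximum inventory = Q*(1 − d/p) = 4068.253 × 0.6378 ≈ 2594.641.

I_max ≈ 2,594.6 rolls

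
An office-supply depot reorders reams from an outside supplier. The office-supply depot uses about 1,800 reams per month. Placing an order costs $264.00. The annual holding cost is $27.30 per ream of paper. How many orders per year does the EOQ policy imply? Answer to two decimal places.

N ≈ 33.42 orders per year

Annual demand D = 1,800 × 12 = 21,600.
The optimal lot size = √(2DS/H) = √(2 × 21,600 × 264 / 27.3) ≈ 646.34.
Orders per year = D / Q* = 21,600 / 646.34 ≈ 33.419.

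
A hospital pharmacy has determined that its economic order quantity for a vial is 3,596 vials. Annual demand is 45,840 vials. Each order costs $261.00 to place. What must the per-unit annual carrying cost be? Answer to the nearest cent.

Invert the EOQ relation Q*² = 2DS/H.
From Q* = √(2DS/H): H = 2DS / Q*² = 2 × 45,840 × 261 / 3,596² = 1.8504.

H ≈ $1.85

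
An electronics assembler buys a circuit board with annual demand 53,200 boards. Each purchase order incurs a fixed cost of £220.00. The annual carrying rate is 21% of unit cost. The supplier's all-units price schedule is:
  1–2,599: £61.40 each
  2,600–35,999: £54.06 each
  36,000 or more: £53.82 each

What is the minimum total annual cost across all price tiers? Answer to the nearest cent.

Holding cost per unit per year at price C is H = 0.21·C.
Evaluate total cost at each tier's feasible EOQ or, if the EOQ is below the tier, at the tier's minimum quantity.
EOQ at £61.40 = 1347.4 (feasible in tier 1): TC = 53,200×£61.40 + (53,200/1347.4)×220 + (1347.4/2)×0.21×£61.40 = £3,283,853.05.
EOQ at £54.06 = 1435.9 < 2600, so use break Q=2600: TC = 53,200×£54.06 + (53,200/2600.0)×220 + (2600.0/2)×0.21×£54.06 = £2,895,251.92.
EOQ at £53.82 = 1439.1 < 36000, so use break Q=36000: TC = 53,200×£53.82 + (53,200/36000.0)×220 + (36000.0/2)×0.21×£53.82 = £3,066,988.71.
Lowest total cost among the candidates is at Q = 2600.0.

TC* ≈ £2,895,251.92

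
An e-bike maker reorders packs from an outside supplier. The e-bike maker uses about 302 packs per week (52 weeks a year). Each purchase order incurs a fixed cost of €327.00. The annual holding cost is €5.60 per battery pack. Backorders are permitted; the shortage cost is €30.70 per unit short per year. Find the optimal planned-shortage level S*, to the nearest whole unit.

Annual demand D = 302 × 52 = 15,704.
With planned backorders, Q* = √(2DS/H) · √((H+B)/B).
√(2DS/H) = √(2 × 15,704 × 327 / 5.6) = 1354.254.
√((H+B)/B) = √((5.6+30.7)/30.7) = 1.0874.
Q* ≈ 1472.598.
S* = Q* · H/(H+B) = 1472.598 × 5.6/36.3 ≈ 227.178.

S* ≈ 227 packs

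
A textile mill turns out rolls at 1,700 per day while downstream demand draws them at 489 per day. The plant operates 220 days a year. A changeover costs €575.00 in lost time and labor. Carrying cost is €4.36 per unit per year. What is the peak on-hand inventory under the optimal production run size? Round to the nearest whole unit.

I_max ≈ 4,496 rolls

Annual demand D = 489 × 220 = 107,580.
Production build-up factor (1 − d/p) = 1 − 489/1,700 = 0.7124.
Q* = √(2DS / (H(1 − d/p))) = √(2 × 107,580 × 575 / (4.36 × 0.7124)).
= √(123,717,000 / 3.1059) ≈ 6311.373.
Maximum inventory = Q*(1 − d/p) = 6311.373 × 0.7124 ≈ 4495.925.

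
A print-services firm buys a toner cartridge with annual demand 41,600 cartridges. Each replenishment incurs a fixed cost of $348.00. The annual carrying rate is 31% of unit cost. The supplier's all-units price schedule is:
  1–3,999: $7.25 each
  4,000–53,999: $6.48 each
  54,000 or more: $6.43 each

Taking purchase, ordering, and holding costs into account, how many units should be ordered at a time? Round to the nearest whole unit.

Q* ≈ 4,000 cartridges

Holding cost per unit per year at price C is H = 0.31·C.
For each price level, check whether its EOQ is feasible; otherwise the best quantity at that price is the breakpoint.
EOQ at $7.25 = 3589.2 (feasible in tier 1): TC = 41,600×$7.25 + (41,600/3589.2)×348 + (3589.2/2)×0.31×$7.25 = $309,666.80.
EOQ at $6.48 = 3796.5 < 4000, so use break Q=4000: TC = 41,600×$6.48 + (41,600/4000.0)×348 + (4000.0/2)×0.31×$6.48 = $277,204.80.
EOQ at $6.43 = 3811.2 < 54000, so use break Q=54000: TC = 41,600×$6.43 + (41,600/54000.0)×348 + (54000.0/2)×0.31×$6.43 = $321,575.19.
Lowest total cost is $277,204.80 at Q = 4000.0.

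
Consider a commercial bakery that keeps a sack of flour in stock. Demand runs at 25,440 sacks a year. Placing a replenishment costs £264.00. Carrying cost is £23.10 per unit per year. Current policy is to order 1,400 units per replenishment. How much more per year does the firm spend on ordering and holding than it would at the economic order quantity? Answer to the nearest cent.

Extra cost ≈ £3,352.30 per year

EOQ = √(2DS/H) = √(2 × 25,440 × 264 / 23.1) ≈ 762.55.
Cost at Q* = (D/Q*)S + (Q*/2)H = √(2DSH) ≈ £17,614.95.
Cost at Q = 1,400: (25,440/1,400)×264 + (1,400/2)×23.1 = £4,797.26 + £16,170.00 = £20,967.26.
Excess = £20,967.26 − £17,614.95 = £3,352.30.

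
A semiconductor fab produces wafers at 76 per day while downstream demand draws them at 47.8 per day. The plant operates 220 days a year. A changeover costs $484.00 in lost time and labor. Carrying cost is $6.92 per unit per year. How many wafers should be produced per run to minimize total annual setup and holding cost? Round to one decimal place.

Annual demand D = 47.8 × 220 = 10,516.
Production build-up factor (1 − d/p) = 1 − 47.8/76 = 0.3711.
Q* = √(2DS / (H(1 − d/p))) = √(2 × 10,516 × 484 / (6.92 × 0.3711)).
= √(10,179,488 / 2.5677) ≈ 1991.096.

Q* ≈ 1,991.1 wafers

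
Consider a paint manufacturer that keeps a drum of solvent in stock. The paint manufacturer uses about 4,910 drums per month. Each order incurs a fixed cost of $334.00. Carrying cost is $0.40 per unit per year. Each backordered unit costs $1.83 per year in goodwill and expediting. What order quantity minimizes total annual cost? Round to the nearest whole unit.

Q* ≈ 10,950 drums

Annual demand D = 4,910 × 12 = 58,920.
With planned backorders, Q* = √(2DS/H) · √((H+B)/B).
√(2DS/H) = √(2 × 58,920 × 334 / 0.4) = 9919.496.
√((H+B)/B) = √((0.4+1.83)/1.83) = 1.1039.
Q* ≈ 10950.060.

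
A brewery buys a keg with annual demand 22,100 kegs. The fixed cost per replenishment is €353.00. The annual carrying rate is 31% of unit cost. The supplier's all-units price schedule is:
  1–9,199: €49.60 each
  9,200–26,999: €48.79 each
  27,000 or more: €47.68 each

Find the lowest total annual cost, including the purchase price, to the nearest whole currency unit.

TC* ≈ €1,111,649

Holding cost per unit per year at price C is H = 0.31·C.
Candidates are each tier's EOQ (if it falls in that tier) and each price-break quantity.
EOQ at €49.60 = 1007.3 (feasible in tier 1): TC = 22,100×€49.60 + (22,100/1007.3)×353 + (1007.3/2)×0.31×€49.60 = €1,111,648.89.
EOQ at €48.79 = 1015.7 < 9200, so use break Q=9200: TC = 22,100×€48.79 + (22,100/9200.0)×353 + (9200.0/2)×0.31×€48.79 = €1,148,681.51.
EOQ at €47.68 = 1027.4 < 27000, so use break Q=27000: TC = 22,100×€47.68 + (22,100/27000.0)×353 + (27000.0/2)×0.31×€47.68 = €1,253,557.74.
Lowest total cost among the candidates is at Q = 1007.3.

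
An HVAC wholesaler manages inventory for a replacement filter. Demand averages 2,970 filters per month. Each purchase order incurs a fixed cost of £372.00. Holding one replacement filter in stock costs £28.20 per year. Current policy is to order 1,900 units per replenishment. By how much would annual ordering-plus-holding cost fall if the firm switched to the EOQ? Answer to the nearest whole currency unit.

Annual demand D = 2,970 × 12 = 35,640.
EOQ = √(2DS/H) = √(2 × 35,640 × 372 / 28.2) ≈ 969.69.
Cost at Q* = (D/Q*)S + (Q*/2)H = √(2DSH) ≈ £27,345.12.
Cost at Q = 1,900: (35,640/1,900)×372 + (1,900/2)×28.2 = £6,977.94 + £26,790.00 = £33,767.94.
Excess = £33,767.94 − £27,345.12 = £6,422.81.

Extra cost ≈ £6,423 per year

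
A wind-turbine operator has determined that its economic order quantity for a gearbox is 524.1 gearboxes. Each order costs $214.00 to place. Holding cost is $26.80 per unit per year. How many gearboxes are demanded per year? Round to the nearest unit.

Invert the EOQ relation Q*² = 2DS/H.
From Q* = √(2DS/H): D = Q*²H / (2S) = 524.1² × 26.8 / (2 × 214) = 17199.640.

D ≈ 17,200 gearboxes per year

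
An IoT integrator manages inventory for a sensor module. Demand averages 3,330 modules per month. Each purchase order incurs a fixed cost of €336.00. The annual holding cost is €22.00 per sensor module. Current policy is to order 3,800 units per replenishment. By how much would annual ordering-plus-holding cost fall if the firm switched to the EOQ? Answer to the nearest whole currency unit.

Extra cost ≈ €21,028 per year

Annual demand D = 3,330 × 12 = 39,960.
EOQ = √(2DS/H) = √(2 × 39,960 × 336 / 22) ≈ 1104.81.
Cost at Q* = (D/Q*)S + (Q*/2)H = √(2DSH) ≈ €24,305.73.
Cost at Q = 3,800: (39,960/3,800)×336 + (3,800/2)×22 = €3,533.31 + €41,800.00 = €45,333.31.
Excess = €45,333.31 − €24,305.73 = €21,027.57.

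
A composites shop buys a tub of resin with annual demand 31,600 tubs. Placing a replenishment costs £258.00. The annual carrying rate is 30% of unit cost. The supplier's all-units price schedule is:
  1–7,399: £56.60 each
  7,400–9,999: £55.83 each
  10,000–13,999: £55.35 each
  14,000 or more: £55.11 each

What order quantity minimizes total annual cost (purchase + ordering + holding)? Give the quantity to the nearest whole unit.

Q* ≈ 980 tubs

Holding cost per unit per year at price C is H = 0.30·C.
For each price level, check whether its EOQ is feasible; otherwise the best quantity at that price is the breakpoint.
EOQ at £56.60 = 979.9 (feasible in tier 1): TC = 31,600×£56.60 + (31,600/979.9)×258 + (979.9/2)×0.30×£56.60 = £1,805,199.38.
EOQ at £55.83 = 986.7 < 7400, so use break Q=7400: TC = 31,600×£55.83 + (31,600/7400.0)×258 + (7400.0/2)×0.30×£55.83 = £1,827,301.03.
EOQ at £55.35 = 990.9 < 10000, so use break Q=10000: TC = 31,600×£55.35 + (31,600/10000.0)×258 + (10000.0/2)×0.30×£55.35 = £1,832,900.28.
EOQ at £55.11 = 993.1 < 14000, so use break Q=14000: TC = 31,600×£55.11 + (31,600/14000.0)×258 + (14000.0/2)×0.30×£55.11 = £1,857,789.34.
Lowest total cost is £1,805,199.38 at Q = 979.9.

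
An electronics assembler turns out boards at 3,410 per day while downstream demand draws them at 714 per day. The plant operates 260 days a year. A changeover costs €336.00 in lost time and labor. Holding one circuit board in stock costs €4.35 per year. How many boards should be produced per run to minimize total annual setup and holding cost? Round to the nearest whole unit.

Annual demand D = 714 × 260 = 185,640.
Production build-up factor (1 − d/p) = 1 − 714/3,410 = 0.7906.
Q* = √(2DS / (H(1 − d/p))) = √(2 × 185,640 × 336 / (4.35 × 0.7906)).
= √(124,750,080 / 3.4392) ≈ 6022.725.

Q* ≈ 6,023 boards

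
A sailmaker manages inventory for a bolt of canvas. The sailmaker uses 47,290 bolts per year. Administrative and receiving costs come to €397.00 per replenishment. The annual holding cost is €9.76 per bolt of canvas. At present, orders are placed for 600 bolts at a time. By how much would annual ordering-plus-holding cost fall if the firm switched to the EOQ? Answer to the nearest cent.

EOQ = √(2DS/H) = √(2 × 47,290 × 397 / 9.76) ≈ 1961.42.
Cost at Q* = (D/Q*)S + (Q*/2)H = √(2DSH) ≈ €19,143.43.
Cost at Q = 600: (47,290/600)×397 + (600/2)×9.76 = €31,290.22 + €2,928.00 = €34,218.22.
Excess = €34,218.22 − €19,143.43 = €15,074.78.

Extra cost ≈ €15,074.78 per year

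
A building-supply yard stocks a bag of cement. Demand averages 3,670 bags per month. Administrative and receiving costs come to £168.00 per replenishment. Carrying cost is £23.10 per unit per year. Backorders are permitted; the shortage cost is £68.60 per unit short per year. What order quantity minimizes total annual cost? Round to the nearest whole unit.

Annual demand D = 3,670 × 12 = 44,040.
With planned backorders, Q* = √(2DS/H) · √((H+B)/B).
√(2DS/H) = √(2 × 44,040 × 168 / 23.1) = 800.364.
√((H+B)/B) = √((23.1+68.6)/68.6) = 1.1562.
Q* ≈ 925.358.

Q* ≈ 925 bags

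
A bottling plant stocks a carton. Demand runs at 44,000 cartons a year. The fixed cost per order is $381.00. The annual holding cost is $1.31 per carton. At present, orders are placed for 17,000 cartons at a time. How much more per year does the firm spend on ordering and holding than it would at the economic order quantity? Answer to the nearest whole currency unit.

Extra cost ≈ $5,494 per year

EOQ = √(2DS/H) = √(2 × 44,000 × 381 / 1.31) ≈ 5059.04.
Cost at Q* = (D/Q*)S + (Q*/2)H = √(2DSH) ≈ $6,627.34.
Cost at Q = 17,000: (44,000/17,000)×381 + (17,000/2)×1.31 = $986.12 + $11,135.00 = $12,121.12.
Excess = $12,121.12 − $6,627.34 = $5,493.77.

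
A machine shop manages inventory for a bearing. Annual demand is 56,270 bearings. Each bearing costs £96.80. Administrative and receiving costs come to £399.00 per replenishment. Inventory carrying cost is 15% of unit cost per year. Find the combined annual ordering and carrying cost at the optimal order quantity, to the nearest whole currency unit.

Holding cost H = 0.15 × £96.80 = £14.5200 per unit per year.
EOQ = √(2DS/H) = √(2 × 56,270 × 399 / 14.52) ≈ 1758.56.
At Q*, ordering cost (D/Q*)S equals holding cost (Q*/2)H, each = √(DSH/2).
Minimum total = √(2DSH) = √(2 × 56,270 × 399 × 14.52) ≈ 25534.256.

TC* ≈ £25,534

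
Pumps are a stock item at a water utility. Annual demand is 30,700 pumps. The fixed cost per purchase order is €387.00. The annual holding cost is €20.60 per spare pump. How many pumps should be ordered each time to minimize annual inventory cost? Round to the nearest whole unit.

Q* ≈ 1,074 pumps

EOQ = √(2DS / H) = √(2 × 30,700 × 387 / 20.6).
= √(23,761,800 / 20.6) = √1,153,485.4369 ≈ 1074.004.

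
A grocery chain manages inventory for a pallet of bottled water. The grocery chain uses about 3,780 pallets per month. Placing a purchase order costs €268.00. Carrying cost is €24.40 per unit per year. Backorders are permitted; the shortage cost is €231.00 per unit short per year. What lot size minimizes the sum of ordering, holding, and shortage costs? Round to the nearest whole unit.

Annual demand D = 3,780 × 12 = 45,360.
With planned backorders, Q* = √(2DS/H) · √((H+B)/B).
√(2DS/H) = √(2 × 45,360 × 268 / 24.4) = 998.215.
√((H+B)/B) = √((24.4+231)/231) = 1.0515.
Q* ≈ 1049.611.

Q* ≈ 1,050 pallets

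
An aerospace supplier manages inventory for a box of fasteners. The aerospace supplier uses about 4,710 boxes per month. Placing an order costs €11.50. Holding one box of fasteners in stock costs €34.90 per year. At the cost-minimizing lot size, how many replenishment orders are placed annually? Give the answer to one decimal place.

N ≈ 292.9 orders per year

Annual demand D = 4,710 × 12 = 56,520.
EOQ = √(2DS/H) = √(2 × 56,520 × 11.5 / 34.9) ≈ 193.00.
Orders per year = D / Q* = 56,520 / 193.00 ≈ 292.853.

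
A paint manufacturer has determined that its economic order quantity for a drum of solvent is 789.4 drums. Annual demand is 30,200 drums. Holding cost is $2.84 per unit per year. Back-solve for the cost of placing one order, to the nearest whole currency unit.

The basic EOQ model gives Q* = √(2DS/H); rearrange for the unknown.
From Q* = √(2DS/H): S = Q*²H / (2D) = 789.4² × 2.84 / (2 × 30,200) = 29.3005.

S ≈ $29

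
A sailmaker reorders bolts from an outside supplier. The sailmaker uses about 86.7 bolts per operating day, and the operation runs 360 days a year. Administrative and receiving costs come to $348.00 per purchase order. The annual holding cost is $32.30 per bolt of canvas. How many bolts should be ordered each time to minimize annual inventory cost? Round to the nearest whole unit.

Annual demand D = 86.7 × 360 = 31,212.
EOQ = √(2DS / H) = √(2 × 31,212 × 348 / 32.3).
= √(21,723,552 / 32.3) = √672,555.7895 ≈ 820.095.

Q* ≈ 820 bolts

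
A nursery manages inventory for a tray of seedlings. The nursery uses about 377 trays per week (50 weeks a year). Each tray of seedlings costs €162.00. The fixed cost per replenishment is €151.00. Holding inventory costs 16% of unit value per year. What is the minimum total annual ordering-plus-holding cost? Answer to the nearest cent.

Annual demand D = 377 × 50 = 18,850.
Holding cost H = 0.16 × €162.00 = €25.9200 per unit per year.
EOQ = √(2DS/H) = √(2 × 18,850 × 151 / 25.92) ≈ 468.64.
At the optimum the two cost components are equal, so total cost = 2·(Q*/2)H = Q*·H.
Minimum total = √(2DSH) = √(2 × 18,850 × 151 × 25.92) ≈ 12147.213.

TC* ≈ €12,147.21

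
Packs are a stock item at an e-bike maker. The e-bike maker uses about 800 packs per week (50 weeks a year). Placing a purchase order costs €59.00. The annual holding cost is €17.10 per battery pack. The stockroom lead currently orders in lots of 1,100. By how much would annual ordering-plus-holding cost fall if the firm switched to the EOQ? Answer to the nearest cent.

Annual demand D = 800 × 50 = 40,000.
EOQ = √(2DS/H) = √(2 × 40,000 × 59 / 17.1) ≈ 525.38.
Cost at Q* = (D/Q*)S + (Q*/2)H = √(2DSH) ≈ €8,983.99.
Cost at Q = 1,100: (40,000/1,100)×59 + (1,100/2)×17.1 = €2,145.45 + €9,405.00 = €11,550.45.
Excess = €11,550.45 − €8,983.99 = €2,566.47.

Extra cost ≈ €2,566.47 per year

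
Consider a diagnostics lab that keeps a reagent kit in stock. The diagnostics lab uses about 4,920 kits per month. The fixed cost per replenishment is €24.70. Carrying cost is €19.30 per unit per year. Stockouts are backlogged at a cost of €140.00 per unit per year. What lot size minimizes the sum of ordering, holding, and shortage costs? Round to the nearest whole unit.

Annual demand D = 4,920 × 12 = 59,040.
With planned backorders, Q* = √(2DS/H) · √((H+B)/B).
√(2DS/H) = √(2 × 59,040 × 24.7 / 19.3) = 388.739.
√((H+B)/B) = √((19.3+140)/140) = 1.0667.
Q* ≈ 414.669.

Q* ≈ 415 kits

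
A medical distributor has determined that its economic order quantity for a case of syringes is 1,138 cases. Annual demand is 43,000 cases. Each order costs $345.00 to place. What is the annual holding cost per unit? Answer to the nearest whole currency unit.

H ≈ $23

Squaring Q* = √(2DS/H) gives Q*² = 2DS/H.
From Q* = √(2DS/H): H = 2DS / Q*² = 2 × 43,000 × 345 / 1,138² = 22.9104.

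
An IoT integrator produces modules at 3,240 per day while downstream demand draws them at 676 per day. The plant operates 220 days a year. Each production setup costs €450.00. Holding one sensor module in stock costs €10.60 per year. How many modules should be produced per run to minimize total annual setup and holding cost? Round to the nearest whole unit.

Annual demand D = 676 × 220 = 148,720.
Production build-up factor (1 − d/p) = 1 − 676/3,240 = 0.7914.
Q* = √(2DS / (H(1 − d/p))) = √(2 × 148,720 × 450 / (10.6 × 0.7914)).
= √(133,848,000 / 8.3884) ≈ 3994.538.

Q* ≈ 3,995 modules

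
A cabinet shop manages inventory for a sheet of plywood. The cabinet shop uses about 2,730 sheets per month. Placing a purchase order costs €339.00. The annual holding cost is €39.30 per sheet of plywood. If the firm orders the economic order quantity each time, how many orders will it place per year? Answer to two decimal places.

N ≈ 43.58 orders per year

Annual demand D = 2,730 × 12 = 32,760.
The optimal lot size = √(2DS/H) = √(2 × 32,760 × 339 / 39.3) ≈ 751.78.
Orders per year = D / Q* = 32,760 / 751.78 ≈ 43.577.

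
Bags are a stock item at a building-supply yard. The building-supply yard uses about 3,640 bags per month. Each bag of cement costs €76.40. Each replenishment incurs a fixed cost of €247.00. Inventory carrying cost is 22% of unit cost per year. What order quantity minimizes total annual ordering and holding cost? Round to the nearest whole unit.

Q* ≈ 1,133 bags

Annual demand D = 3,640 × 12 = 43,680.
Holding cost H = 0.22 × €76.40 = €16.8080 per unit per year.
EOQ = √(2DS / H) = √(2 × 43,680 × 247 / 16.808).
= √(21,577,920 / 16.808) = √1,283,788.6721 ≈ 1133.044.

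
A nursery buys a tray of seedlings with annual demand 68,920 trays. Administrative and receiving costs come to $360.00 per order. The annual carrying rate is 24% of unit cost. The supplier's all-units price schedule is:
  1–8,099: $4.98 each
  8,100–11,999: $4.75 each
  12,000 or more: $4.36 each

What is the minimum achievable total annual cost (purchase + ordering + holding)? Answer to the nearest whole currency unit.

TC* ≈ $308,837

Holding cost per unit per year at price C is H = 0.24·C.
Candidates are each tier's EOQ (if it falls in that tier) and each price-break quantity.
EOQ at $4.98 = 6443.5 (feasible in tier 1): TC = 68,920×$4.98 + (68,920/6443.5)×360 + (6443.5/2)×0.24×$4.98 = $350,922.81.
EOQ at $4.75 = 6597.6 < 8100, so use break Q=8100: TC = 68,920×$4.75 + (68,920/8100.0)×360 + (8100.0/2)×0.24×$4.75 = $335,050.11.
EOQ at $4.36 = 6886.4 < 12000, so use break Q=12000: TC = 68,920×$4.36 + (68,920/12000.0)×360 + (12000.0/2)×0.24×$4.36 = $308,837.20.
Lowest total cost among the candidates is at Q = 12000.0.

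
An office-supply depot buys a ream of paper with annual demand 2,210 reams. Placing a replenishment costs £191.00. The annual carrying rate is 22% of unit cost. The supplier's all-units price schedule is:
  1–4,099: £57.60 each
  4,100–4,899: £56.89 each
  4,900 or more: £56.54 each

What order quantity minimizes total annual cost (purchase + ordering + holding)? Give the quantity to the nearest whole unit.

Q* ≈ 258 reams

Holding cost per unit per year at price C is H = 0.22·C.
Evaluate total cost at each tier's feasible EOQ or, if the EOQ is below the tier, at the tier's minimum quantity.
EOQ at £57.60 = 258.1 (feasible in tier 1): TC = 2,210×£57.60 + (2,210/258.1)×191 + (258.1/2)×0.22×£57.60 = £130,566.77.
EOQ at £56.89 = 259.7 < 4100, so use break Q=4100: TC = 2,210×£56.89 + (2,210/4100.0)×191 + (4100.0/2)×0.22×£56.89 = £151,487.24.
EOQ at £56.54 = 260.5 < 4900, so use break Q=4900: TC = 2,210×£56.54 + (2,210/4900.0)×191 + (4900.0/2)×0.22×£56.54 = £155,514.60.
Lowest total cost is £130,566.77 at Q = 258.1.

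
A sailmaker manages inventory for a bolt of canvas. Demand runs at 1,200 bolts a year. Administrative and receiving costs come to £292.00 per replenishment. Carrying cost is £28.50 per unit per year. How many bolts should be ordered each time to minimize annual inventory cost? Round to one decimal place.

Q* ≈ 156.8 bolts

EOQ = √(2DS / H) = √(2 × 1,200 × 292 / 28.5).
= √(700,800 / 28.5) = √24,589.4737 ≈ 156.810.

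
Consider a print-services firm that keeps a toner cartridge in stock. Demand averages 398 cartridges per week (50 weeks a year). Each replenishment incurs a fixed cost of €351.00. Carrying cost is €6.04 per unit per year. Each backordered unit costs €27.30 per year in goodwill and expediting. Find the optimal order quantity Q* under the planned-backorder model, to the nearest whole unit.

Annual demand D = 398 × 50 = 19,900.
With planned backorders, Q* = √(2DS/H) · √((H+B)/B).
√(2DS/H) = √(2 × 19,900 × 351 / 6.04) = 1520.816.
√((H+B)/B) = √((6.04+27.3)/27.3) = 1.1051.
Q* ≈ 1680.653.

Q* ≈ 1,681 cartridges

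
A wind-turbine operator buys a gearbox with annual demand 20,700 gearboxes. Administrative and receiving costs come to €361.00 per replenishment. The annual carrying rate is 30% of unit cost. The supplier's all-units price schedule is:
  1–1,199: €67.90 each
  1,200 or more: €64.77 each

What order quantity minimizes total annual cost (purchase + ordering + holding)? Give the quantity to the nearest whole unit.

Q* ≈ 1,200 gearboxes

Holding cost per unit per year at price C is H = 0.30·C.
For each price level, check whether its EOQ is feasible; otherwise the best quantity at that price is the breakpoint.
EOQ at €67.90 = 856.6 (feasible in tier 1): TC = 20,700×€67.90 + (20,700/856.6)×361 + (856.6/2)×0.30×€67.90 = €1,422,978.15.
EOQ at €64.77 = 877.0 < 1200, so use break Q=1200: TC = 20,700×€64.77 + (20,700/1200.0)×361 + (1200.0/2)×0.30×€64.77 = €1,358,624.85.
Lowest total cost is €1,358,624.85 at Q = 1200.0.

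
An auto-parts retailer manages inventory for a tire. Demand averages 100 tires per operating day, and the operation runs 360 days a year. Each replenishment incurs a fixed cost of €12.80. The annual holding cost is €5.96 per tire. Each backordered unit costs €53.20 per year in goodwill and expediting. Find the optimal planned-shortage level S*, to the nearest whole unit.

Annual demand D = 100 × 360 = 36,000.
With planned backorders, Q* = √(2DS/H) · √((H+B)/B).
√(2DS/H) = √(2 × 36,000 × 12.8 / 5.96) = 393.231.
√((H+B)/B) = √((5.96+53.2)/53.2) = 1.0545.
Q* ≈ 414.674.
S* = Q* · H/(H+B) = 414.674 × 5.96/59.16 ≈ 41.776.

S* ≈ 42 tires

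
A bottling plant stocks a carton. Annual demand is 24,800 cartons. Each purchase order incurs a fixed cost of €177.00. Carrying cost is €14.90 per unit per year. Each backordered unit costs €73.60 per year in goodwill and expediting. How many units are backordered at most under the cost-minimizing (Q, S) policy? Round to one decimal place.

With planned backorders, Q* = √(2DS/H) · √((H+B)/B).
√(2DS/H) = √(2 × 24,800 × 177 / 14.9) = 767.599.
√((H+B)/B) = √((14.9+73.6)/73.6) = 1.0966.
Q* ≈ 841.719.
S* = Q* · H/(H+B) = 841.719 × 14.9/88.5 ≈ 141.713.

S* ≈ 141.7 cartons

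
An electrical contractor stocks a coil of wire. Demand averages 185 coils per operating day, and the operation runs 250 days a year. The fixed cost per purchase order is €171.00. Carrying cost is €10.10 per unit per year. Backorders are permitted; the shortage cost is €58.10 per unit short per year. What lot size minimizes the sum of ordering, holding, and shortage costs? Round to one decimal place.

Q* ≈ 1,355.9 coils

Annual demand D = 185 × 250 = 46,250.
With planned backorders, Q* = √(2DS/H) · √((H+B)/B).
√(2DS/H) = √(2 × 46,250 × 171 / 10.1) = 1251.435.
√((H+B)/B) = √((10.1+58.1)/58.1) = 1.0834.
Q* ≈ 1355.852.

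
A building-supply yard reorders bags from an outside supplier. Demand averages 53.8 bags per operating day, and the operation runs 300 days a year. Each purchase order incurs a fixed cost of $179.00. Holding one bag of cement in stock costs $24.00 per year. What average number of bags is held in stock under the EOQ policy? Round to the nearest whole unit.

Average inventory ≈ 245 bags

Annual demand D = 53.8 × 300 = 16,140.
The optimal lot size = √(2DS/H) = √(2 × 16,140 × 179 / 24) ≈ 490.67.
Average inventory = Q*/2 ≈ 490.67 / 2 = 245.334.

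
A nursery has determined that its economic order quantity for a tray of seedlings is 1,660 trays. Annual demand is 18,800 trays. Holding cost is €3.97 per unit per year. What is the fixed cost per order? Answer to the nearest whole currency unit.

S ≈ €291

The basic EOQ model gives Q* = √(2DS/H); rearrange for the unknown.
From Q* = √(2DS/H): S = Q*²H / (2D) = 1,660² × 3.97 / (2 × 18,800) = 290.9503.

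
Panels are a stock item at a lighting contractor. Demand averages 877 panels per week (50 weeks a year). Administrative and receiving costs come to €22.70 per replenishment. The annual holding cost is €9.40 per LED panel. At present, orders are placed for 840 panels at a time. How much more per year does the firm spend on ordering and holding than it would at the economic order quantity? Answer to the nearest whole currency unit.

Extra cost ≈ €807 per year

Annual demand D = 877 × 50 = 43,850.
EOQ = √(2DS/H) = √(2 × 43,850 × 22.7 / 9.4) ≈ 460.20.
Cost at Q* = (D/Q*)S + (Q*/2)H = √(2DSH) ≈ €4,325.90.
Cost at Q = 840: (43,850/840)×22.7 + (840/2)×9.4 = €1,184.99 + €3,948.00 = €5,132.99.
Excess = €5,132.99 − €4,325.90 = €807.09.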